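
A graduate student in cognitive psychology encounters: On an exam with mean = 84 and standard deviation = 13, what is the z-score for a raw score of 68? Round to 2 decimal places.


z = (X - mu) / sigma
= (68 - 84) / 13
= -16 / 13
= -1.23


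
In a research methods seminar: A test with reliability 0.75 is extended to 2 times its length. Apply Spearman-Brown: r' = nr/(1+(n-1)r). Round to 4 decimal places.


r_new = n*r / (1 + (n-1)*r)
Numerator = 2 * 0.75 = 1.5
Denominator = 1 + 1 * 0.75 = 1.75
r_new = 1.5 / 1.75
= 0.8571


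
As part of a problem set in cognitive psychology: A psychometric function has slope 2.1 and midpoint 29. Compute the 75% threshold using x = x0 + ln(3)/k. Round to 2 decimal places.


At P = 0.75: 0.75 = 1/(1 + e^(-k*(x-x0)))
Solving: e^(-k*(x-x0)) = 1/3
x = x0 + ln(3)/k
ln(3) = 1.0986
x = 29 + 1.0986/2.1
= 29 + 0.5231
= 29.52


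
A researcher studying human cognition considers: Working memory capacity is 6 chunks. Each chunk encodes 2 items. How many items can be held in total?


Total items = chunks * items_per_chunk
= 6 * 2
= 12


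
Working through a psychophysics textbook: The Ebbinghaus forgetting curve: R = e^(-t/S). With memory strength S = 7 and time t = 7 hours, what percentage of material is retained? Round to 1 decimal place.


R = e^(-t/S)
-t/S = -7/7 = -1.0
R = e^(-1.0) = 0.367879
Percentage = 0.367879 * 100
= 36.8


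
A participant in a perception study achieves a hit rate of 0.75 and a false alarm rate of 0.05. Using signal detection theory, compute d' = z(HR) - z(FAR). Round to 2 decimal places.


d' = z(HR) - z(FAR)
z(0.75) = 0.6745
z(0.05) = -1.6449
d' = 0.6745 - -1.6449
= 2.32


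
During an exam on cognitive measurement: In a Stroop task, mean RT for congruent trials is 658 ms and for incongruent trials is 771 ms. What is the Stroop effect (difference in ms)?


Stroop effect = RT(incongruent) - RT(congruent)
= 771 - 658
= 113 ms


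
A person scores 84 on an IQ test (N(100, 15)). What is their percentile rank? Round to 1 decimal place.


z = (IQ - mean) / SD
z = (84 - 100) / 15 = -1.0667
Percentile = Phi(-1.0667) * 100
Phi(-1.0667) = 0.143054
= 14.3


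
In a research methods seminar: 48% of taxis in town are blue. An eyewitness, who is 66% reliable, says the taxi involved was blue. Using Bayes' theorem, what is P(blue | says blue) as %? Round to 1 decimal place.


P(blue | says blue) = P(says blue | blue)*P(blue) / [P(says blue | blue)*P(blue) + P(says blue | not blue)*P(not blue)]
Numerator = 0.66 * 0.48 = 0.3168
False identification = 0.34 * 0.52 = 0.1768
P = 0.3168 / (0.3168 + 0.1768)
= 0.3168 / 0.4936
As percentage = 64.2


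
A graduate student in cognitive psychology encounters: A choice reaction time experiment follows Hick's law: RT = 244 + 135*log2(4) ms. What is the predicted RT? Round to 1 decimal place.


RT = 244 + 135 * log2(4)
log2(4) = 2.0
RT = 244 + 135 * 2.0
= 244 + 270.0
= 514.0 ms


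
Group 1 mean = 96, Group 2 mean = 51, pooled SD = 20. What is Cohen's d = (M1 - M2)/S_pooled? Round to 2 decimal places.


Cohen's d = (M1 - M2) / S_pooled
= (96 - 51) / 20
= 45 / 20
= 2.25


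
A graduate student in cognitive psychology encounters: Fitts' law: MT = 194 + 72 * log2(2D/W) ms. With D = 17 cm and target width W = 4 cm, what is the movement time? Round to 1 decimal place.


MT = 194 + 72 * log2(2*17/4)
2D/W = 8.5
log2(8.5) = 3.0875
MT = 194 + 72 * 3.0875
= 416.3 ms


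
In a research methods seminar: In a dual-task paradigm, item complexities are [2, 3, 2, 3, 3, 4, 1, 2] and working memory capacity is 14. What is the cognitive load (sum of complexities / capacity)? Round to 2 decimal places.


Total complexity = 2 + 3 + 2 + 3 + 3 + 4 + 1 + 2 = 20
Load = total / capacity = 20 / 14
= 1.43


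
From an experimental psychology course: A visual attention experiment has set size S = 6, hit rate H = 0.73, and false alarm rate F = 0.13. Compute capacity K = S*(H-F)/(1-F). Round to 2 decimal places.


K = S * (H - F) / (1 - F)
H - F = 0.6
1 - F = 0.87
K = 6 * 0.6 / 0.87
= 4.14


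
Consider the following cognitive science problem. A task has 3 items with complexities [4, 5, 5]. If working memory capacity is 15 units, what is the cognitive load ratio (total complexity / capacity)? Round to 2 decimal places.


Total complexity = 4 + 5 + 5 = 14
Load = total / capacity = 14 / 15
= 0.93


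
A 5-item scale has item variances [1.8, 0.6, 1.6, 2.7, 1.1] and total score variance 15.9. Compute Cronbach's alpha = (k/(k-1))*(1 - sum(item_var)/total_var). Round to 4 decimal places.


alpha = (k/(k-1)) * (1 - sum(s_i^2)/s_total^2)
sum(item variances) = 7.8
k/(k-1) = 5/4 = 1.25
1 - 7.8/15.9 = 1 - 0.490566 = 0.509434
alpha = 1.25 * 0.509434
= 0.6368


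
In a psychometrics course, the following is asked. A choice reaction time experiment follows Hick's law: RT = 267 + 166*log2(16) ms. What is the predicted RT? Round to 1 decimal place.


RT = 267 + 166 * log2(16)
log2(16) = 4.0
RT = 267 + 166 * 4.0
= 267 + 664.0
= 931.0 ms


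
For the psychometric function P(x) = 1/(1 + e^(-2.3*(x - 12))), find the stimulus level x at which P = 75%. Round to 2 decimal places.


At P = 0.75: 0.75 = 1/(1 + e^(-k*(x-x0)))
Solving: e^(-k*(x-x0)) = 1/3
x = x0 + ln(3)/k
ln(3) = 1.0986
x = 12 + 1.0986/2.3
= 12 + 0.4777
= 12.48


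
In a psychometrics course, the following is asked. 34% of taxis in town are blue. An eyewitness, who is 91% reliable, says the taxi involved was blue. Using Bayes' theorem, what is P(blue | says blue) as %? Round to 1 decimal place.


P(blue | says blue) = P(says blue | blue)*P(blue) / [P(says blue | blue)*P(blue) + P(says blue | not blue)*P(not blue)]
Numerator = 0.91 * 0.34 = 0.3094
False identification = 0.09 * 0.66 = 0.0594
P = 0.3094 / (0.3094 + 0.0594)
= 0.3094 / 0.3688
As percentage = 83.9


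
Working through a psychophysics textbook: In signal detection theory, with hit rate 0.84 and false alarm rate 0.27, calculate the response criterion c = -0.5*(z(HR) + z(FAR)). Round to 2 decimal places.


c = -0.5 * (z(HR) + z(FAR))
z(0.84) = 0.9945
z(0.27) = -0.6128
c = -0.5 * (0.9945 + -0.6128)
= -0.5 * 0.3817
= -0.19


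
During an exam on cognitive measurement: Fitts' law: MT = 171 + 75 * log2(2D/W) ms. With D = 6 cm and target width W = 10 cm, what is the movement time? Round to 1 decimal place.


MT = 171 + 75 * log2(2*6/10)
2D/W = 1.2
log2(1.2) = 0.263
MT = 171 + 75 * 0.263
= 190.7 ms


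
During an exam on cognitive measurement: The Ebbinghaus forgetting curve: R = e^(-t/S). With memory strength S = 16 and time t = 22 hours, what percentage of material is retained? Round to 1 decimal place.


R = e^(-t/S)
-t/S = -22/16 = -1.375
R = e^(-1.375) = 0.25284
Percentage = 0.25284 * 100
= 25.3


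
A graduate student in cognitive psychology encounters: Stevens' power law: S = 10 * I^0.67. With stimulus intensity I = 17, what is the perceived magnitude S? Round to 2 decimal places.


S = 10 * 17^0.67
17^0.67 = 6.6742
S = 10 * 6.6742
= 66.74


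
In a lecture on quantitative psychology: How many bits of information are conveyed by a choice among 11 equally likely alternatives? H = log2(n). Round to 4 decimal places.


H = log2(n)
H = log2(11)
= 3.4594


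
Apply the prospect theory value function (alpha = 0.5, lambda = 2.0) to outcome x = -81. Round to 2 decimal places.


Since x = -81 < 0, use v(x) = -lambda*(-x)^alpha
(-x) = 81
81^0.5 = 9.0
v(-81) = -2.0 * 9.0
= -18.00


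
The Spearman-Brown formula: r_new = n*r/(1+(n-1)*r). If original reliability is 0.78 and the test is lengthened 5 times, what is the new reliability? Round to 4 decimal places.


r_new = n*r / (1 + (n-1)*r)
Numerator = 5 * 0.78 = 3.9
Denominator = 1 + 4 * 0.78 = 4.12
r_new = 3.9 / 4.12
= 0.9466


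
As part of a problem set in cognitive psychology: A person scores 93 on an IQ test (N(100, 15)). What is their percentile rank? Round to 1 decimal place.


z = (IQ - mean) / SD
z = (93 - 100) / 15 = -0.4667
Percentile = Phi(-0.4667) * 100
Phi(-0.4667) = 0.320357
= 32.0


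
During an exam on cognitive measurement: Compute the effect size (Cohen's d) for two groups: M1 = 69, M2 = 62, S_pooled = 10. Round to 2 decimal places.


Cohen's d = (M1 - M2) / S_pooled
= (69 - 62) / 10
= 7 / 10
= 0.70


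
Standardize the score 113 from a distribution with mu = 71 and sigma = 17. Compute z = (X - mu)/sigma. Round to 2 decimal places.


z = (X - mu) / sigma
= (113 - 71) / 17
= 42 / 17
= 2.47


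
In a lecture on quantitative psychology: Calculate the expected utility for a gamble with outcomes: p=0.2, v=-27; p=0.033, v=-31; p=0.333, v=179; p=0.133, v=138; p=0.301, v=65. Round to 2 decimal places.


EU = sum(p_i * v_i)
0.2 * -27 = -5.4
0.033 * -31 = -1.023
0.333 * 179 = 59.607
0.133 * 138 = 18.354
0.301 * 65 = 19.565
EU = -5.4 + -1.023 + 59.607 + 18.354 + 19.565
= 91.10


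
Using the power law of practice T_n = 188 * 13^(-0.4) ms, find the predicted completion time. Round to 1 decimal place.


T_n = 188 * 13^(-0.4)
13^(-0.4) = 0.358445
T_n = 188 * 0.358445
= 67.4 ms


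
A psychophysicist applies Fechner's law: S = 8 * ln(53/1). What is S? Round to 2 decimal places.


S = 8 * ln(53/1)
I/I0 = 53.0
ln(53.0) = 3.9703
S = 8 * 3.9703
= 31.76


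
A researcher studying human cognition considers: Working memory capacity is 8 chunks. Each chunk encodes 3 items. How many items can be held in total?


Total items = chunks * items_per_chunk
= 8 * 3
= 24


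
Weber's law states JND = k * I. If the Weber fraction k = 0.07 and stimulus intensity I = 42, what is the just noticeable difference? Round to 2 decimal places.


JND = k * I
JND = 0.07 * 42
= 2.94


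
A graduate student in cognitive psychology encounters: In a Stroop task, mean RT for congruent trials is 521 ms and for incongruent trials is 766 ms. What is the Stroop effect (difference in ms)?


Stroop effect = RT(incongruent) - RT(congruent)
= 766 - 521
= 245 ms


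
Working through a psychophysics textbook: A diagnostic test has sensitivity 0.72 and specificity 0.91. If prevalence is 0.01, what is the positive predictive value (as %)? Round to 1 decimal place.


PPV = (sens * prev) / (sens * prev + (1-spec) * (1-prev))
Numerator = 0.72 * 0.01 = 0.0072
P(positive and no disease) = (1 - spec) * (1 - prev) = (1 - 0.91) * (1 - 0.01) = 0.0891
Denominator = 0.0072 + 0.0891 = 0.0963
PPV = 0.0072 / 0.0963 = 0.074766
As percentage = 7.5


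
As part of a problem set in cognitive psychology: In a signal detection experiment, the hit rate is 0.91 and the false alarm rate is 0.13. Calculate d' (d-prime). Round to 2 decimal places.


d' = z(HR) - z(FAR)
z(0.91) = 1.3408
z(0.13) = -1.1264
d' = 1.3408 - -1.1264
= 2.47


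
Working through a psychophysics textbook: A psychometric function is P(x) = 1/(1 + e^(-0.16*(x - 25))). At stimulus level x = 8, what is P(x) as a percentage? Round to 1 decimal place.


P(x) = 1/(1 + e^(-0.16*(8 - 25)))
Exponent = -0.16 * -17 = 2.72
e^(2.72) = 15.180322
P = 1/(1 + 15.180322) = 0.061803
Percentage = 6.2


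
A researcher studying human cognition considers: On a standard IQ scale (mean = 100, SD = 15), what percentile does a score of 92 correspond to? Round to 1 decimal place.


z = (IQ - mean) / SD
z = (92 - 100) / 15 = -0.5333
Percentile = Phi(-0.5333) * 100
Phi(-0.5333) = 0.296913
= 29.7


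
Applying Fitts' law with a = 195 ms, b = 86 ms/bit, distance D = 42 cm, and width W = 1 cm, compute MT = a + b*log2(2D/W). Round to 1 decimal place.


MT = 195 + 86 * log2(2*42/1)
2D/W = 84.0
log2(84.0) = 6.3923
MT = 195 + 86 * 6.3923
= 744.7 ms


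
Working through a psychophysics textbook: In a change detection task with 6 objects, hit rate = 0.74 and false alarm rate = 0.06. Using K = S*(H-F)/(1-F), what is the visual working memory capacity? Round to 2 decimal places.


K = S * (H - F) / (1 - F)
H - F = 0.68
1 - F = 0.94
K = 6 * 0.68 / 0.94
= 4.34


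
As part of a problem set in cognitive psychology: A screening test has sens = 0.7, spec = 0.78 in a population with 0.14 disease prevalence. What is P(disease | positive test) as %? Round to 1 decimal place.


PPV = (sens * prev) / (sens * prev + (1-spec) * (1-prev))
Numerator = 0.7 * 0.14 = 0.098
P(positive and no disease) = (1 - spec) * (1 - prev) = (1 - 0.78) * (1 - 0.14) = 0.1892
Denominator = 0.098 + 0.1892 = 0.2872
PPV = 0.098 / 0.2872 = 0.341226
As percentage = 34.1


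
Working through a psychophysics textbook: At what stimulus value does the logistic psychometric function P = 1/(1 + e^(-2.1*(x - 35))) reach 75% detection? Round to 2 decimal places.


At P = 0.75: 0.75 = 1/(1 + e^(-k*(x-x0)))
Solving: e^(-k*(x-x0)) = 1/3
x = x0 + ln(3)/k
ln(3) = 1.0986
x = 35 + 1.0986/2.1
= 35 + 0.5231
= 35.52


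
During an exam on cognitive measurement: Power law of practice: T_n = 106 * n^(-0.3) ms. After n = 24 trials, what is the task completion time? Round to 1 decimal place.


T_n = 106 * 24^(-0.3)
24^(-0.3) = 0.385422
T_n = 106 * 0.385422
= 40.9 ms


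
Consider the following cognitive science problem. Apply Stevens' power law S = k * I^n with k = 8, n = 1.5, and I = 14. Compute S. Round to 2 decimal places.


S = 8 * 14^1.5
14^1.5 = 52.3832
S = 8 * 52.3832
= 419.07


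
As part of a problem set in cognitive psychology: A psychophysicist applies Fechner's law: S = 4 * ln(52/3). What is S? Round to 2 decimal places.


S = 4 * ln(52/3)
I/I0 = 17.333333
ln(17.333333) = 2.8526
S = 4 * 2.8526
= 11.41


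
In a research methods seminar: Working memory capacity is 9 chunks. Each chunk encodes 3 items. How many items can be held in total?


Total items = chunks * items_per_chunk
= 9 * 3
= 27


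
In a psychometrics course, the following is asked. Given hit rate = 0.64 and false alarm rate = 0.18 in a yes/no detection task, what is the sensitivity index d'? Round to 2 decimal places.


d' = z(HR) - z(FAR)
z(0.64) = 0.3585
z(0.18) = -0.9154
d' = 0.3585 - -0.9154
= 1.27


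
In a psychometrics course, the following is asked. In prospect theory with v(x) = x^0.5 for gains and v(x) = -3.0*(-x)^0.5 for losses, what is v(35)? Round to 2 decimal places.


Since x = 35 >= 0, use v(x) = x^0.5
35^0.5 = 5.9161
v(35) = 5.92


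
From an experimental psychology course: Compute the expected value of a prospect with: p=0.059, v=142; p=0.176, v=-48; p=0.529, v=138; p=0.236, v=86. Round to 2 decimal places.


EU = sum(p_i * v_i)
0.059 * 142 = 8.378
0.176 * -48 = -8.448
0.529 * 138 = 73.002
0.236 * 86 = 20.296
EU = 8.378 + -8.448 + 73.002 + 20.296
= 93.23


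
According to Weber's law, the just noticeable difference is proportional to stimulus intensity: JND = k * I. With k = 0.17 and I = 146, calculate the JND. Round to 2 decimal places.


JND = k * I
JND = 0.17 * 146
= 24.82


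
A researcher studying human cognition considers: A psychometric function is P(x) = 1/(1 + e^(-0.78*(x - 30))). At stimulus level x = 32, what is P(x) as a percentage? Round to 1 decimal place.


P(x) = 1/(1 + e^(-0.78*(32 - 30)))
Exponent = -0.78 * 2 = -1.56
e^(-1.56) = 0.210136
P = 1/(1 + 0.210136) = 0.826353
Percentage = 82.6


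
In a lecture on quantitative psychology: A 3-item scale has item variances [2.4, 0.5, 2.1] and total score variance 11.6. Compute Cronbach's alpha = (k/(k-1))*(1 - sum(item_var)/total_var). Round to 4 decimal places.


alpha = (k/(k-1)) * (1 - sum(s_i^2)/s_total^2)
sum(item variances) = 5.0
k/(k-1) = 3/2 = 1.5
1 - 5.0/11.6 = 1 - 0.431034 = 0.568966
alpha = 1.5 * 0.568966
= 0.8534


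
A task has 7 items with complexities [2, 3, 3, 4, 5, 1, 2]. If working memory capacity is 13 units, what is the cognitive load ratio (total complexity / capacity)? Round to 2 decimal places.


Total complexity = 2 + 3 + 3 + 4 + 5 + 1 + 2 = 20
Load = total / capacity = 20 / 13
= 1.54


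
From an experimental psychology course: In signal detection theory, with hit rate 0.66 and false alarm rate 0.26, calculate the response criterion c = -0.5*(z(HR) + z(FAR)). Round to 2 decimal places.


c = -0.5 * (z(HR) + z(FAR))
z(0.66) = 0.4125
z(0.26) = -0.6433
c = -0.5 * (0.4125 + -0.6433)
= -0.5 * -0.2308
= 0.12


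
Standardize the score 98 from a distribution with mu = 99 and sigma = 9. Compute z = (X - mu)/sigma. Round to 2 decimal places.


z = (X - mu) / sigma
= (98 - 99) / 9
= -1 / 9
= -0.11


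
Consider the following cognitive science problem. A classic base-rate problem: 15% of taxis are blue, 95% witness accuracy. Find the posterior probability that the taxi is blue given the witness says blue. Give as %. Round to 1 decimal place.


P(blue | says blue) = P(says blue | blue)*P(blue) / [P(says blue | blue)*P(blue) + P(says blue | not blue)*P(not blue)]
Numerator = 0.95 * 0.15 = 0.1425
False identification = 0.05 * 0.85 = 0.0425
P = 0.1425 / (0.1425 + 0.0425)
= 0.1425 / 0.185
As percentage = 77.0


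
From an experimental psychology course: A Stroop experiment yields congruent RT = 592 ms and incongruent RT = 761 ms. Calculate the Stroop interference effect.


Stroop effect = RT(incongruent) - RT(congruent)
= 761 - 592
= 169 ms


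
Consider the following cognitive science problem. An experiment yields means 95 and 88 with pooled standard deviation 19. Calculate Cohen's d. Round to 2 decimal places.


Cohen's d = (M1 - M2) / S_pooled
= (95 - 88) / 19
= 7 / 19
= 0.37


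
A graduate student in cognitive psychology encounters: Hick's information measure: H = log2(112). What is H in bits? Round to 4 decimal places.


H = log2(n)
H = log2(112)
= 6.8074


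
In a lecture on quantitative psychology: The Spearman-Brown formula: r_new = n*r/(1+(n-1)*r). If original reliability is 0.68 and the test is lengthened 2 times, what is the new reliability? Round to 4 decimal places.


r_new = n*r / (1 + (n-1)*r)
Numerator = 2 * 0.68 = 1.36
Denominator = 1 + 1 * 0.68 = 1.68
r_new = 1.36 / 1.68
= 0.8095


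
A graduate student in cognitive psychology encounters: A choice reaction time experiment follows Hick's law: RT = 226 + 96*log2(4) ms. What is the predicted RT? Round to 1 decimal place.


RT = 226 + 96 * log2(4)
log2(4) = 2.0
RT = 226 + 96 * 2.0
= 226 + 192.0
= 418.0 ms


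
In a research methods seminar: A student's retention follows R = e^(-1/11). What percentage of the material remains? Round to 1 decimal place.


R = e^(-t/S)
-t/S = -1/11 = -0.090909
R = e^(-0.090909) = 0.913101
Percentage = 0.913101 * 100
= 91.3


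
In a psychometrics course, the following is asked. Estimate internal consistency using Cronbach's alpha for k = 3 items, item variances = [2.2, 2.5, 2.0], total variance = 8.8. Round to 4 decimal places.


alpha = (k/(k-1)) * (1 - sum(s_i^2)/s_total^2)
sum(item variances) = 6.7
k/(k-1) = 3/2 = 1.5
1 - 6.7/8.8 = 1 - 0.761364 = 0.238636
alpha = 1.5 * 0.238636
= 0.3580


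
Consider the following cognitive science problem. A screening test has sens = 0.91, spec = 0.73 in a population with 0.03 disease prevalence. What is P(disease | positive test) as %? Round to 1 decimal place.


PPV = (sens * prev) / (sens * prev + (1-spec) * (1-prev))
Numerator = 0.91 * 0.03 = 0.0273
P(positive and no disease) = (1 - spec) * (1 - prev) = (1 - 0.73) * (1 - 0.03) = 0.2619
Denominator = 0.0273 + 0.2619 = 0.2892
PPV = 0.0273 / 0.2892 = 0.094398
As percentage = 9.4


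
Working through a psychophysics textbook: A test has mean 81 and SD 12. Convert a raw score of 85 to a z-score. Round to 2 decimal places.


z = (X - mu) / sigma
= (85 - 81) / 12
= 4 / 12
= 0.33


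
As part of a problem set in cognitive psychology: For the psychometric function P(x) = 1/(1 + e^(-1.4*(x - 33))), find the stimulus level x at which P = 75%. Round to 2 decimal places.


At P = 0.75: 0.75 = 1/(1 + e^(-k*(x-x0)))
Solving: e^(-k*(x-x0)) = 1/3
x = x0 + ln(3)/k
ln(3) = 1.0986
x = 33 + 1.0986/1.4
= 33 + 0.7847
= 33.78


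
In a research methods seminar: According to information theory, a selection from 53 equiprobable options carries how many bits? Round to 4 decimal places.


H = log2(n)
H = log2(53)
= 5.7279


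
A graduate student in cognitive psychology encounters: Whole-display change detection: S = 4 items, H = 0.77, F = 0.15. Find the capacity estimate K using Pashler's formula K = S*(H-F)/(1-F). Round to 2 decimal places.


K = S * (H - F) / (1 - F)
H - F = 0.62
1 - F = 0.85
K = 4 * 0.62 / 0.85
= 2.92


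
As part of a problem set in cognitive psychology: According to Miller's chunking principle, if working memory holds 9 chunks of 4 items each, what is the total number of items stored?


Total items = chunks * items_per_chunk
= 9 * 4
= 36


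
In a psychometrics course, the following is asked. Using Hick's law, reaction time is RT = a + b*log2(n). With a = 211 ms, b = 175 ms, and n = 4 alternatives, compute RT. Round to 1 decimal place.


RT = 211 + 175 * log2(4)
log2(4) = 2.0
RT = 211 + 175 * 2.0
= 211 + 350.0
= 561.0 ms


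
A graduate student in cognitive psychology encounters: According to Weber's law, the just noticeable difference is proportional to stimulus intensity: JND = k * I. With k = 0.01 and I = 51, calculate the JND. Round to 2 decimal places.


JND = k * I
JND = 0.01 * 51
= 0.51


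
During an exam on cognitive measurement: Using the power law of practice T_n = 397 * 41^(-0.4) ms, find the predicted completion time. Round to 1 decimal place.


T_n = 397 * 41^(-0.4)
41^(-0.4) = 0.226405
T_n = 397 * 0.226405
= 89.9 ms


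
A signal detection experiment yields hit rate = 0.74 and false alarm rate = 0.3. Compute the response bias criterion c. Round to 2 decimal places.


c = -0.5 * (z(HR) + z(FAR))
z(0.74) = 0.6433
z(0.3) = -0.5244
c = -0.5 * (0.6433 + -0.5244)
= -0.5 * 0.1189
= -0.06


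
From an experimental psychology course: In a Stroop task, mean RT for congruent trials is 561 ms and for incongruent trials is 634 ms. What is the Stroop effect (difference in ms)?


Stroop effect = RT(incongruent) - RT(congruent)
= 634 - 561
= 73 ms


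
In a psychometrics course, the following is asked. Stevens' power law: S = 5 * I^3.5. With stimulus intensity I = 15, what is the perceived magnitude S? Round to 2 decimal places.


S = 5 * 15^3.5
15^3.5 = 13071.3188
S = 5 * 13071.3188
= 65356.59


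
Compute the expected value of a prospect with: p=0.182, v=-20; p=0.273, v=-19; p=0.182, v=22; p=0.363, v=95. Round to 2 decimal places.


EU = sum(p_i * v_i)
0.182 * -20 = -3.64
0.273 * -19 = -5.187
0.182 * 22 = 4.004
0.363 * 95 = 34.485
EU = -3.64 + -5.187 + 4.004 + 34.485
= 29.66


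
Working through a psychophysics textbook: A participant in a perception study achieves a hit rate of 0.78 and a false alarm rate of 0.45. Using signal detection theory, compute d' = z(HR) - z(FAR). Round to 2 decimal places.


d' = z(HR) - z(FAR)
z(0.78) = 0.7722
z(0.45) = -0.1257
d' = 0.7722 - -0.1257
= 0.90


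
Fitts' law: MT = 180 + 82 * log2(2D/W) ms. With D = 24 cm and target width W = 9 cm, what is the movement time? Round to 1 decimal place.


MT = 180 + 82 * log2(2*24/9)
2D/W = 5.333333
log2(5.333333) = 2.415
MT = 180 + 82 * 2.415
= 378.0 ms


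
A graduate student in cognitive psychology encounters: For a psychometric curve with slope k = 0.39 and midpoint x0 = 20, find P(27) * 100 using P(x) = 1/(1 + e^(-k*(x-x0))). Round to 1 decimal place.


P(x) = 1/(1 + e^(-0.39*(27 - 20)))
Exponent = -0.39 * 7 = -2.73
e^(-2.73) = 0.065219
P = 1/(1 + 0.065219) = 0.938774
Percentage = 93.9


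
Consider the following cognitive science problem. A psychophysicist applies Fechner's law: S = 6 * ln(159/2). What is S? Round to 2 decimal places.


S = 6 * ln(159/2)
I/I0 = 79.5
ln(79.5) = 4.3758
S = 6 * 4.3758
= 26.25


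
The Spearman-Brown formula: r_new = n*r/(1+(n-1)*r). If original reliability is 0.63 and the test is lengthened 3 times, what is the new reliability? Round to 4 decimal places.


r_new = n*r / (1 + (n-1)*r)
Numerator = 3 * 0.63 = 1.89
Denominator = 1 + 2 * 0.63 = 2.26
r_new = 1.89 / 2.26
= 0.8363


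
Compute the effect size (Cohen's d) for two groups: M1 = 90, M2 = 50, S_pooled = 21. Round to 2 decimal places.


Cohen's d = (M1 - M2) / S_pooled
= (90 - 50) / 21
= 40 / 21
= 1.90


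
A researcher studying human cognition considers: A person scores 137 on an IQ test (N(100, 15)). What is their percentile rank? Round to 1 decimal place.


z = (IQ - mean) / SD
z = (137 - 100) / 15 = 2.4667
Percentile = Phi(2.4667) * 100
Phi(2.4667) = 0.993182
= 99.3


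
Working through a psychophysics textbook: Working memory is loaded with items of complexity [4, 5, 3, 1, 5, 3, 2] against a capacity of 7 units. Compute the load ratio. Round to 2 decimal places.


Total complexity = 4 + 5 + 3 + 1 + 5 + 3 + 2 = 23
Load = total / capacity = 23 / 7
= 3.29


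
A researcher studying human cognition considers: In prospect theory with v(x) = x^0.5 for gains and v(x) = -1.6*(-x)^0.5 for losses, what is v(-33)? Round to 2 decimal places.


Since x = -33 < 0, use v(x) = -lambda*(-x)^alpha
(-x) = 33
33^0.5 = 5.7446
v(-33) = -1.6 * 5.7446
= -9.19


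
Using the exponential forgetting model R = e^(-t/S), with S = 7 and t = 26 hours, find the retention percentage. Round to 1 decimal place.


R = e^(-t/S)
-t/S = -26/7 = -3.714286
R = e^(-3.714286) = 0.024373
Percentage = 0.024373 * 100
= 2.4


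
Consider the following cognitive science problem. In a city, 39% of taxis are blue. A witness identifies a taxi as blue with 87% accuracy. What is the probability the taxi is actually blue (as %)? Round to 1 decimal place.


P(blue | says blue) = P(says blue | blue)*P(blue) / [P(says blue | blue)*P(blue) + P(says blue | not blue)*P(not blue)]
Numerator = 0.87 * 0.39 = 0.3393
False identification = 0.13 * 0.61 = 0.0793
P = 0.3393 / (0.3393 + 0.0793)
= 0.3393 / 0.4186
As percentage = 81.1


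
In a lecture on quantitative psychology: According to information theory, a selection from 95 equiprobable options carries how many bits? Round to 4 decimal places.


H = log2(n)
H = log2(95)
= 6.5699


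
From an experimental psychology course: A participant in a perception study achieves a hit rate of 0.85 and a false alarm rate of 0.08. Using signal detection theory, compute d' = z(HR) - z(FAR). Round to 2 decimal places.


d' = z(HR) - z(FAR)
z(0.85) = 1.0364
z(0.08) = -1.4051
d' = 1.0364 - -1.4051
= 2.44


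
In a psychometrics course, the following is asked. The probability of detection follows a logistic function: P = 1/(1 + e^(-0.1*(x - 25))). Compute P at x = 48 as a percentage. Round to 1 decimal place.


P(x) = 1/(1 + e^(-0.1*(48 - 25)))
Exponent = -0.1 * 23 = -2.3
e^(-2.3) = 0.100259
P = 1/(1 + 0.100259) = 0.908877
Percentage = 90.9


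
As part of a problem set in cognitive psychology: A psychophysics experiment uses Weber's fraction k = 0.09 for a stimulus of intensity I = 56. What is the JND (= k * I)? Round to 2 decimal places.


JND = k * I
JND = 0.09 * 56
= 5.04


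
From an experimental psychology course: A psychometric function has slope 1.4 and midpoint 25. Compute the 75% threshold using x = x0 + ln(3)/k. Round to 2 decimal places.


At P = 0.75: 0.75 = 1/(1 + e^(-k*(x-x0)))
Solving: e^(-k*(x-x0)) = 1/3
x = x0 + ln(3)/k
ln(3) = 1.0986
x = 25 + 1.0986/1.4
= 25 + 0.7847
= 25.78


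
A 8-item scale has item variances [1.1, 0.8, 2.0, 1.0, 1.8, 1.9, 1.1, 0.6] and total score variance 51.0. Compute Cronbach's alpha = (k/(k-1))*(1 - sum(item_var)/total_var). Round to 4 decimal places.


alpha = (k/(k-1)) * (1 - sum(s_i^2)/s_total^2)
sum(item variances) = 10.3
k/(k-1) = 8/7 = 1.142857
1 - 10.3/51.0 = 1 - 0.201961 = 0.798039
alpha = 1.142857 * 0.798039
= 0.9120


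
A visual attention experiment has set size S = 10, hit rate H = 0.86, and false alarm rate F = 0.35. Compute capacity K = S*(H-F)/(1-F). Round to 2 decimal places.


K = S * (H - F) / (1 - F)
H - F = 0.51
1 - F = 0.65
K = 10 * 0.51 / 0.65
= 7.85


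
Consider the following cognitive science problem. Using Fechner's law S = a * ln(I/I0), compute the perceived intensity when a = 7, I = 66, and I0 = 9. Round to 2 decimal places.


S = 7 * ln(66/9)
I/I0 = 7.333333
ln(7.333333) = 1.9924
S = 7 * 1.9924
= 13.95


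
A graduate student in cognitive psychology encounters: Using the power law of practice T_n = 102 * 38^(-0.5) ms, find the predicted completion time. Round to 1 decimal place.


T_n = 102 * 38^(-0.5)
38^(-0.5) = 0.162221
T_n = 102 * 0.162221
= 16.5 ms


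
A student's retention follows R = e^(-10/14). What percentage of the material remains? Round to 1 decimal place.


R = e^(-t/S)
-t/S = -10/14 = -0.714286
R = e^(-0.714286) = 0.489542
Percentage = 0.489542 * 100
= 49.0


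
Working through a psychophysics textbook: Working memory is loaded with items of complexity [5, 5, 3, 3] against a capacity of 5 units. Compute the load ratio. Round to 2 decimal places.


Total complexity = 5 + 5 + 3 + 3 = 16
Load = total / capacity = 16 / 5
= 3.20


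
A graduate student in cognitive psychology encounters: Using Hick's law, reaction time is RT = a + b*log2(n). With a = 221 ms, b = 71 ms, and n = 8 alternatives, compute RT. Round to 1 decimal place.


RT = 221 + 71 * log2(8)
log2(8) = 3.0
RT = 221 + 71 * 3.0
= 221 + 213.0
= 434.0 ms


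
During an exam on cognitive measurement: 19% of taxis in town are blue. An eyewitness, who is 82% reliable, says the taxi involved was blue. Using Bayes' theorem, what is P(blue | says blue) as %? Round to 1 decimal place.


P(blue | says blue) = P(says blue | blue)*P(blue) / [P(says blue | blue)*P(blue) + P(says blue | not blue)*P(not blue)]
Numerator = 0.82 * 0.19 = 0.1558
False identification = 0.18 * 0.81 = 0.1458
P = 0.1558 / (0.1558 + 0.1458)
= 0.1558 / 0.3016
As percentage = 51.7


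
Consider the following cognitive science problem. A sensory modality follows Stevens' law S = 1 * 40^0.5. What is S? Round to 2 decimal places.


S = 1 * 40^0.5
40^0.5 = 6.3246
S = 1 * 6.3246
= 6.32


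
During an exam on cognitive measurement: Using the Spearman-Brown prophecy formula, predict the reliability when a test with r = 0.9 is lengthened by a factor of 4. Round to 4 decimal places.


r_new = n*r / (1 + (n-1)*r)
Numerator = 4 * 0.9 = 3.6
Denominator = 1 + 3 * 0.9 = 3.7
r_new = 3.6 / 3.7
= 0.9730


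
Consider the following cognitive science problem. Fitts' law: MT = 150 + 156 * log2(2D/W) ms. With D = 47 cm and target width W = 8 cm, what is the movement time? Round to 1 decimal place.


MT = 150 + 156 * log2(2*47/8)
2D/W = 11.75
log2(11.75) = 3.5546
MT = 150 + 156 * 3.5546
= 704.5 ms


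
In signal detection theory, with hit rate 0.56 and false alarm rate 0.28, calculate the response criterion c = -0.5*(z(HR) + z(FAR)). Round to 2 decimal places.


c = -0.5 * (z(HR) + z(FAR))
z(0.56) = 0.151
z(0.28) = -0.5828
c = -0.5 * (0.151 + -0.5828)
= -0.5 * -0.4318
= 0.22


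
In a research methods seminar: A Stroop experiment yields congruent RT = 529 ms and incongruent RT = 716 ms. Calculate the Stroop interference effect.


Stroop effect = RT(incongruent) - RT(congruent)
= 716 - 529
= 187 ms


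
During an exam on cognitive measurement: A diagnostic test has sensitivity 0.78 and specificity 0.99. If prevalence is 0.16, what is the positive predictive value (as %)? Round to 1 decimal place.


PPV = (sens * prev) / (sens * prev + (1-spec) * (1-prev))
Numerator = 0.78 * 0.16 = 0.1248
P(positive and no disease) = (1 - spec) * (1 - prev) = (1 - 0.99) * (1 - 0.16) = 0.0084
Denominator = 0.1248 + 0.0084 = 0.1332
PPV = 0.1248 / 0.1332 = 0.936937
As percentage = 93.7


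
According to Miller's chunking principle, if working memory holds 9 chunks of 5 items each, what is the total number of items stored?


Total items = chunks * items_per_chunk
= 9 * 5
= 45


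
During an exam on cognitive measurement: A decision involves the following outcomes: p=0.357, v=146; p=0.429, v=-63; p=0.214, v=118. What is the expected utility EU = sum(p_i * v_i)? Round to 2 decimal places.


EU = sum(p_i * v_i)
0.357 * 146 = 52.122
0.429 * -63 = -27.027
0.214 * 118 = 25.252
EU = 52.122 + -27.027 + 25.252
= 50.35


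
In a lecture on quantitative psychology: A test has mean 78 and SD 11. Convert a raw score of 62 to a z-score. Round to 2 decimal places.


z = (X - mu) / sigma
= (62 - 78) / 11
= -16 / 11
= -1.45


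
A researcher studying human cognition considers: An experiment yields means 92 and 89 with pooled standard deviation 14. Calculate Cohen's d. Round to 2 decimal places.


Cohen's d = (M1 - M2) / S_pooled
= (92 - 89) / 14
= 3 / 14
= 0.21


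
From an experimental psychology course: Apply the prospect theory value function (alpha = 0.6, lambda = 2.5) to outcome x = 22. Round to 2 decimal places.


Since x = 22 >= 0, use v(x) = x^0.6
22^0.6 = 6.3893
v(22) = 6.39


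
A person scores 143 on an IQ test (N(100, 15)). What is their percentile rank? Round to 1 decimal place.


z = (IQ - mean) / SD
z = (143 - 100) / 15 = 2.8667
Percentile = Phi(2.8667) * 100
Phi(2.8667) = 0.997926
= 99.8


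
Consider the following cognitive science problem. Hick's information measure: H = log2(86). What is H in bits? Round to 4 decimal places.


H = log2(n)
H = log2(86)
= 6.4263


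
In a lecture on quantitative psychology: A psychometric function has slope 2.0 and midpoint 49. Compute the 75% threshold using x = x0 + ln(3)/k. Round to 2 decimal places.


At P = 0.75: 0.75 = 1/(1 + e^(-k*(x-x0)))
Solving: e^(-k*(x-x0)) = 1/3
x = x0 + ln(3)/k
ln(3) = 1.0986
x = 49 + 1.0986/2.0
= 49 + 0.5493
= 49.55


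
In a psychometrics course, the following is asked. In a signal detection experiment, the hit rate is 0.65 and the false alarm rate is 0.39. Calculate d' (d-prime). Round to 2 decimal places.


d' = z(HR) - z(FAR)
z(0.65) = 0.3853
z(0.39) = -0.2793
d' = 0.3853 - -0.2793
= 0.66


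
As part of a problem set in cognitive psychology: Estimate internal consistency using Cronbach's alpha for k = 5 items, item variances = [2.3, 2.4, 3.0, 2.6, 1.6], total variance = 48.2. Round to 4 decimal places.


alpha = (k/(k-1)) * (1 - sum(s_i^2)/s_total^2)
sum(item variances) = 11.9
k/(k-1) = 5/4 = 1.25
1 - 11.9/48.2 = 1 - 0.246888 = 0.753112
alpha = 1.25 * 0.753112
= 0.9414


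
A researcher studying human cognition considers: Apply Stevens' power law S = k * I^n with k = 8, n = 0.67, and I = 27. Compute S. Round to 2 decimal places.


S = 8 * 27^0.67
27^0.67 = 9.0994
S = 8 * 9.0994
= 72.80


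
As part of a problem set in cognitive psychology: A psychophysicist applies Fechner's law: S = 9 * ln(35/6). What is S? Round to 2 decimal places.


S = 9 * ln(35/6)
I/I0 = 5.833333
ln(5.833333) = 1.7636
S = 9 * 1.7636
= 15.87


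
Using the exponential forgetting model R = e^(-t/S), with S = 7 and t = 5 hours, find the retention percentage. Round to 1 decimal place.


R = e^(-t/S)
-t/S = -5/7 = -0.714286
R = e^(-0.714286) = 0.489542
Percentage = 0.489542 * 100
= 49.0


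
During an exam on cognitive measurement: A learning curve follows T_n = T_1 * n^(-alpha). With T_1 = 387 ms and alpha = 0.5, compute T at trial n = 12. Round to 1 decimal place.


T_n = 387 * 12^(-0.5)
12^(-0.5) = 0.288675
T_n = 387 * 0.288675
= 111.7 ms


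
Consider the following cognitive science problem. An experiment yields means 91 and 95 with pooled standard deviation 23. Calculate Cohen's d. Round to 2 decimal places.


Cohen's d = (M1 - M2) / S_pooled
= (91 - 95) / 23
= -4 / 23
= -0.17


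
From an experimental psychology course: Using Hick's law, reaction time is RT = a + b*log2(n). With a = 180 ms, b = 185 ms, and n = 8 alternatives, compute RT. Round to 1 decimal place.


RT = 180 + 185 * log2(8)
log2(8) = 3.0
RT = 180 + 185 * 3.0
= 180 + 555.0
= 735.0 ms


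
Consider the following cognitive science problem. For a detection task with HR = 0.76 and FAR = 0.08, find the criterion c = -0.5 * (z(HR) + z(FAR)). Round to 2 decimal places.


c = -0.5 * (z(HR) + z(FAR))
z(0.76) = 0.7063
z(0.08) = -1.4051
c = -0.5 * (0.7063 + -1.4051)
= -0.5 * -0.6988
= 0.35


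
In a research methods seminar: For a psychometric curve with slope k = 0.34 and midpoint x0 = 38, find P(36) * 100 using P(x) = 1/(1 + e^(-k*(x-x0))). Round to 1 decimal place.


P(x) = 1/(1 + e^(-0.34*(36 - 38)))
Exponent = -0.34 * -2 = 0.68
e^(0.68) = 1.973878
P = 1/(1 + 1.973878) = 0.336261
Percentage = 33.6


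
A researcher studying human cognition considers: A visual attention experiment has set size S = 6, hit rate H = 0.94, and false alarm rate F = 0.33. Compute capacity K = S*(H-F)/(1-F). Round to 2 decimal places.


K = S * (H - F) / (1 - F)
H - F = 0.61
1 - F = 0.67
K = 6 * 0.61 / 0.67
= 5.46


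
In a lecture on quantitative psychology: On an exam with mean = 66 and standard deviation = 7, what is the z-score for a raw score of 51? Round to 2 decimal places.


z = (X - mu) / sigma
= (51 - 66) / 7
= -15 / 7
= -2.14


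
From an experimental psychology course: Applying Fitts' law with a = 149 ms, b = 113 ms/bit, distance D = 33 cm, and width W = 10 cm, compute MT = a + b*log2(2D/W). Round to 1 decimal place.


MT = 149 + 113 * log2(2*33/10)
2D/W = 6.6
log2(6.6) = 2.7225
MT = 149 + 113 * 2.7225
= 456.6 ms


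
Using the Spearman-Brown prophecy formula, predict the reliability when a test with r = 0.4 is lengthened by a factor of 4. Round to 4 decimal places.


r_new = n*r / (1 + (n-1)*r)
Numerator = 4 * 0.4 = 1.6
Denominator = 1 + 3 * 0.4 = 2.2
r_new = 1.6 / 2.2
= 0.7273


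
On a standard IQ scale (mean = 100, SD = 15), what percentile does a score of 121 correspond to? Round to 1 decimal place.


z = (IQ - mean) / SD
z = (121 - 100) / 15 = 1.4
Percentile = Phi(1.4) * 100
Phi(1.4) = 0.919243
= 91.9


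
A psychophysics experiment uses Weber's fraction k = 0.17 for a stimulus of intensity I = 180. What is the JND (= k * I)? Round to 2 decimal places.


JND = k * I
JND = 0.17 * 180
= 30.60


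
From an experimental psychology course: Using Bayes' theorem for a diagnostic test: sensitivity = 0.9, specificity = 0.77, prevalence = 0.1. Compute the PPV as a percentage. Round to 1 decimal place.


PPV = (sens * prev) / (sens * prev + (1-spec) * (1-prev))
Numerator = 0.9 * 0.1 = 0.09
P(positive and no disease) = (1 - spec) * (1 - prev) = (1 - 0.77) * (1 - 0.1) = 0.207
Denominator = 0.09 + 0.207 = 0.297
PPV = 0.09 / 0.297 = 0.30303
As percentage = 30.3


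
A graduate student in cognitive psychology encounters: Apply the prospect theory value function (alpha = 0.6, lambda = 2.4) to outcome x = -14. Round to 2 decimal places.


Since x = -14 < 0, use v(x) = -lambda*(-x)^alpha
(-x) = 14
14^0.6 = 4.8717
v(-14) = -2.4 * 4.8717
= -11.69


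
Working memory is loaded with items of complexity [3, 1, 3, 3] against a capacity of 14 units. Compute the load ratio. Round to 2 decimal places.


Total complexity = 3 + 1 + 3 + 3 = 10
Load = total / capacity = 10 / 14
= 0.71


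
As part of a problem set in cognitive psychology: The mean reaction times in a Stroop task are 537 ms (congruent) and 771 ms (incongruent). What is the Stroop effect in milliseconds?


Stroop effect = RT(incongruent) - RT(congruent)
= 771 - 537
= 234 ms


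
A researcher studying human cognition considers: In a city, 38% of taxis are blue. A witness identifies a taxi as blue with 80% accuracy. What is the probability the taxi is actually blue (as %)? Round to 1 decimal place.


P(blue | says blue) = P(says blue | blue)*P(blue) / [P(says blue | blue)*P(blue) + P(says blue | not blue)*P(not blue)]
Numerator = 0.8 * 0.38 = 0.304
False identification = 0.2 * 0.62 = 0.124
P = 0.304 / (0.304 + 0.124)
= 0.304 / 0.428
As percentage = 71.0


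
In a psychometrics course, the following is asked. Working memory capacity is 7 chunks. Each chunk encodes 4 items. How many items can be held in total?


Total items = chunks * items_per_chunk
= 7 * 4
= 28


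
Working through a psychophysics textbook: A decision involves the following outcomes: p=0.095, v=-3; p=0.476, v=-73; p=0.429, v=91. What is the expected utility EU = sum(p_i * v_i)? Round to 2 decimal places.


EU = sum(p_i * v_i)
0.095 * -3 = -0.285
0.476 * -73 = -34.748
0.429 * 91 = 39.039
EU = -0.285 + -34.748 + 39.039
= 4.01
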